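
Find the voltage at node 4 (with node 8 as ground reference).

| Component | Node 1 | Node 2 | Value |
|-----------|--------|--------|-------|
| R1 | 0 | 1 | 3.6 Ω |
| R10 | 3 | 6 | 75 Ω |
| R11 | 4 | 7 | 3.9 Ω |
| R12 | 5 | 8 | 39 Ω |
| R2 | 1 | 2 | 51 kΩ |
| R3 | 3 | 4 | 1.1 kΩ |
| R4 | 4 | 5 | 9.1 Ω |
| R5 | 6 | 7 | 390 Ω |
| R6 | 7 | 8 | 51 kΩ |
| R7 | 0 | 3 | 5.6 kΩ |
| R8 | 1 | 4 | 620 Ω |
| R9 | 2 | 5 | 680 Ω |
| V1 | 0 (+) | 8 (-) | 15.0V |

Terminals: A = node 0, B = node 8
Nodal analysis, taking node 8 as the 0 V reference.
Source V1 fixes V_0 = 15 V.
KCL at each unknown node (sum of currents leaving = 0; resistances in Ω):
  Node 1: (V_1 - 15)/3.6 + (V_1 - V_2)/51000 + (V_1 - V_4)/620 = 0
  Node 2: (V_2 - V_1)/51000 + (V_2 - V_5)/680 = 0
  Node 3: (V_3 - V_4)/1100 + (V_3 - 15)/5600 + (V_3 - V_6)/75 = 0
  Node 4: (V_4 - V_3)/1100 + (V_4 - V_5)/9.1 + (V_4 - V_1)/620 + (V_4 - V_7)/3.9 = 0
  Node 5: (V_5 - V_4)/9.1 + (V_5 - V_2)/680 + (V_5 - 0)/39 = 0
  Node 6: (V_6 - V_7)/390 + (V_6 - V_3)/75 = 0
  Node 7: (V_7 - V_6)/390 + (V_7 - 0)/51000 + (V_7 - V_4)/3.9 = 0
Collecting terms (coefficients in siemens):
  0.2794·V_1 - 0.00001961·V_2 - 0.001613·V_4 = 4.167
  0.00149·V_2 - 0.00001961·V_1 - 0.001471·V_5 = 0
  0.01442·V_3 - 0.0009091·V_4 - 0.01333·V_6 = 0.002679
  0.3688·V_4 - 0.001613·V_1 - 0.0009091·V_3 - 0.1099·V_5 - 0.2564·V_7 = 0
  0.137·V_5 - 0.001471·V_2 - 0.1099·V_4 = 0
  0.0159·V_6 - 0.01333·V_3 - 0.002564·V_7 = 0
  0.259·V_7 - 0.2564·V_4 - 0.002564·V_6 = 0
Solving these 7 simultaneous equations (Gaussian elimination) gives:
  V_1 = 14.92 V, V_2 = 1.148 V, V_3 = 1.953 V, V_4 = 1.187 V
  V_5 = 0.9643 V, V_6 = 1.83 V, V_7 = 1.193 V
The requested potential is V_4 = 1.187 V.

Final answer: V_4 = 1.187 V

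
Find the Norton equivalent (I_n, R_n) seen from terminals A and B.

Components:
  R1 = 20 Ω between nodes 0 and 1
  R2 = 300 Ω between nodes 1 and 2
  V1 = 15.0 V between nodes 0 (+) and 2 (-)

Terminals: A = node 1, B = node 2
Find the Thévenin equivalent first; then I_n = V_th/R_th and R_n = R_th.
Step 1 — V_th is the open-circuit voltage V_A - V_B (nothing connected across the terminals).
Nodal analysis, taking node 2 as the 0 V reference.
Source V1 fixes V_0 = 15 V.
KCL at each unknown node (sum of currents leaving = 0; resistances in Ω):
  Node 1: (V_1 - 15)/20 + (V_1 - 0)/300 = 0
Collecting terms: 0.05333 × V_1 = 0.75  =>  V_1 = 14.06 V
V_th = V_1 - V_2 = 14.06 - 0 = 14.06 V
Step 2 — R_th: zero the source — replace V1 by a short circuit (node 2 merges into node 0) — and find the resistance seen between A (node 1) and B (node 0).
Reduce the network between node 1 (A) and node 0 (B) by series/parallel combination:
  Rp1 = R1 ‖ R2 (parallel, both between nodes 0 and 1) = 1/(1/20 + 1/300) = 18.75 Ω
R_th = 18.75 Ω
I_n = V_th/R_th = 14.06/18.75 = 0.75 A, and R_n = R_th = 18.75 Ω

Final answer: I_n = 0.75 A, R_n = 18.75 Ω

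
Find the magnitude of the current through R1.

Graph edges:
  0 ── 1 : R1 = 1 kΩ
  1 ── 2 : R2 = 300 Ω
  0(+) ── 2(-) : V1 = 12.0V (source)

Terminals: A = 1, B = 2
Nodal analysis, taking node 2 as the 0 V reference.
Source V1 fixes V_0 = 12 V.
KCL at each unknown node (sum of currents leaving = 0; resistances in Ω):
  Node 1: (V_1 - 12)/1000 + (V_1 - 0)/300 = 0
Collecting terms: 0.004333 × V_1 = 0.012  =>  V_1 = 2.769 V
I_R1 = (V_0 - V_1)/R1 = (12 - 2.769)/1000 = 0.009231 A
|I_R1| = 0.009231 A

Final answer: |I_R1| = 0.009231 A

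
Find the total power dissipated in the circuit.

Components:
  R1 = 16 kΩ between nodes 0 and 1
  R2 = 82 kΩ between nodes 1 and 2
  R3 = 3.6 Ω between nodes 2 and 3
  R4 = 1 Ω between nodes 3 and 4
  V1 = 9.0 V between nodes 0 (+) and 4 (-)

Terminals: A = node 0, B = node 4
Nodal analysis, taking node 4 as the 0 V reference.
Source V1 fixes V_0 = 9 V.
KCL at each unknown node (sum of currents leaving = 0; resistances in Ω):
  Node 1: (V_1 - 9)/16000 + (V_1 - V_2)/82000 = 0
  Node 2: (V_2 - V_1)/82000 + (V_2 - V_3)/3.6 = 0
  Node 3: (V_3 - V_2)/3.6 + (V_3 - 0)/1 = 0
Collecting terms (coefficients in siemens):
  0.0000747·V_1 - 0.0000122·V_2 = 0.0005625
  0.2778·V_2 - 0.0000122·V_1 - 0.2778·V_3 = 0
  1.278·V_3 - 0.2778·V_2 = 0
Solving these 3 simultaneous equations (Gaussian elimination) gives:
  V_1 = 7.531 V, V_2 = 0.0004224 V, V_3 = 0.00009183 V
Power in each resistor, P = (ΔV)²/R:
  P_R1 = (9 - 7.531)²/16000 = 0.0001349 W
  P_R2 = (7.531 - 0.0004224)²/82000 = 0.0006915 W
  P_R3 = (0.0004224 - 0.00009183)²/3.6 = 0.00000003036 W
  P_R4 = (0.00009183 - 0)²/1 = 0.000000008433 W
P_total = P_R1 + P_R2 + P_R3 + P_R4 = 0.0008265 W

Final answer: 0.0008265 W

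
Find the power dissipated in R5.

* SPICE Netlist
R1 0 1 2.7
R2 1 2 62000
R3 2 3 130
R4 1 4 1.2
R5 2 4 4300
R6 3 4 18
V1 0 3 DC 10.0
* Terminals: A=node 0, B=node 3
Nodal analysis, taking node 3 as the 0 V reference.
Source V1 fixes V_0 = 10 V.
KCL at each unknown node (sum of currents leaving = 0; resistances in Ω):
  Node 1: (V_1 - 10)/2.7 + (V_1 - V_2)/62000 + (V_1 - V_4)/1.2 = 0
  Node 2: (V_2 - V_1)/62000 + (V_2 - 0)/130 + (V_2 - V_4)/4300 = 0
  Node 4: (V_4 - V_1)/1.2 + (V_4 - V_2)/4300 + (V_4 - 0)/18 = 0
Collecting terms (coefficients in siemens):
  1.204·V_1 - 0.00001613·V_2 - 0.8333·V_4 = 3.704
  0.007941·V_2 - 0.00001613·V_1 - 0.0002326·V_4 = 0
  0.8891·V_4 - 0.8333·V_1 - 0.0002326·V_2 = 0
Solving these 3 simultaneous equations (Gaussian elimination) gives:
  V_1 = 8.763 V, V_2 = 0.2583 V, V_4 = 8.213 V
I_R5 = (V_2 - V_4)/R5 = (0.2583 - 8.213)/4300 = -0.00185 A
P_R5 = I_R5² × R5 = (-0.00185)² × 4300 = 0.01472 W

Final answer: 0.01472 W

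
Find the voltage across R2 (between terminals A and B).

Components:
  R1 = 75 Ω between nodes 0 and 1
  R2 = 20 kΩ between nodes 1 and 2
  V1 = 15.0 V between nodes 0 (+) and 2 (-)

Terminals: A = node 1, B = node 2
R1 and R2 are in series across V1 (node 0 → node 1 → node 2), and the output A–B is taken across R2, so this is a voltage divider.
Series current: I = V1/(R1 + R2) = 15/(75 + 20000) = 15/20080 = 0.0007472 A
V_R2 = I × R2 = V1 × R2/(R1 + R2) = 15 × 20000/20080 = 14.94 V

Final answer: 14.94 V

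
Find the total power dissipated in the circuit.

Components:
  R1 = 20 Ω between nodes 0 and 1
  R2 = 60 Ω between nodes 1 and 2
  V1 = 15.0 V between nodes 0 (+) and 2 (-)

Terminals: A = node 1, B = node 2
Nodal analysis, taking node 2 as the 0 V reference.
Source V1 fixes V_0 = 15 V.
KCL at each unknown node (sum of currents leaving = 0; resistances in Ω):
  Node 1: (V_1 - 15)/20 + (V_1 - 0)/60 = 0
Collecting terms: 0.06667 × V_1 = 0.75  =>  V_1 = 11.25 V
Power in each resistor, P = (ΔV)²/R:
  P_R1 = (15 - 11.25)²/20 = 0.7031 W
  P_R2 = (11.25 - 0)²/60 = 2.109 W
P_total = P_R1 + P_R2 = 2.812 W

Final answer: 2.812 W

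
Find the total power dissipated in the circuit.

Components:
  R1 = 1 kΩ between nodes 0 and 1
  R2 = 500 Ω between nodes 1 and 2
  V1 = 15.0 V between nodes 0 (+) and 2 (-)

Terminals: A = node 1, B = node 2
Nodal analysis, taking node 2 as the 0 V reference.
Source V1 fixes V_0 = 15 V.
KCL at each unknown node (sum of currents leaving = 0; resistances in Ω):
  Node 1: (V_1 - 15)/1000 + (V_1 - 0)/500 = 0
Collecting terms: 0.003 × V_1 = 0.015  =>  V_1 = 5 V
Power in each resistor, P = (ΔV)²/R:
  P_R1 = (15 - 5)²/1000 = 0.1 W
  P_R2 = (5 - 0)²/500 = 0.05 W
P_total = P_R1 + P_R2 = 0.15 W

Final answer: 0.15 W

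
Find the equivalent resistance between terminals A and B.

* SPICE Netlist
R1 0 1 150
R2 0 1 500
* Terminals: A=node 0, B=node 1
Reduce the network between node 0 (A) and node 1 (B) by series/parallel combination:
  Rp1 = R1 ‖ R2 (parallel, both between nodes 0 and 1) = 1/(1/150 + 1/500) = 115.4 Ω
R_eq = 115.4 Ω

Final answer: 115.4 Ω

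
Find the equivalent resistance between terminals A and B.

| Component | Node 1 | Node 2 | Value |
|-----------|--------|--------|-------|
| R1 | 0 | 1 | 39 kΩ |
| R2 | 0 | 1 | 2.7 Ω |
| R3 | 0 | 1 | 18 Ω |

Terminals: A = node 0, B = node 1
Reduce the network between node 0 (A) and node 1 (B) by series/parallel combination:
  Rp1 = R1 ‖ R2 ‖ R3 (parallel, all between nodes 0 and 1) = 1/(1/39000 + 1/2.7 + 1/18) = 2.348 Ω
R_eq = 2.348 Ω

Final answer: 2.348 Ω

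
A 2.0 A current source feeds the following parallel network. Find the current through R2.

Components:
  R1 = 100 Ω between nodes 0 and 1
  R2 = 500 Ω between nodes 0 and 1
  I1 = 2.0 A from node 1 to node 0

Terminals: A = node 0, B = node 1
All resistors sit directly between nodes 0 and 1, so they are in parallel and share one voltage V; the full source current 2 A splits among them.
1/R_par = 1/100 + 1/500 = 0.012 S  =>  R_par = 83.33 Ω
V = I × R_par = 2 × 83.33 = 166.7 V
I_R2 = V/R2 = 166.7/500 = 0.3333 A

Final answer: 0.3333 A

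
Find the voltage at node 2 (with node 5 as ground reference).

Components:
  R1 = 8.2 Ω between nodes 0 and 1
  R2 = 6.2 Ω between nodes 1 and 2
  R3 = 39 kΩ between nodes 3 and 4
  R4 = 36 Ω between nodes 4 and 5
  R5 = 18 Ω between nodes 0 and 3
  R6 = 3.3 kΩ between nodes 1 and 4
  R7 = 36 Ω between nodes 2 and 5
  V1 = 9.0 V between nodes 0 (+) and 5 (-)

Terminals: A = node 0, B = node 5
Nodal analysis, taking node 5 as the 0 V reference.
Source V1 fixes V_0 = 9 V.
KCL at each unknown node (sum of currents leaving = 0; resistances in Ω):
  Node 1: (V_1 - 9)/8.2 + (V_1 - V_2)/6.2 + (V_1 - V_4)/3300 = 0
  Node 2: (V_2 - V_1)/6.2 + (V_2 - 0)/36 = 0
  Node 3: (V_3 - V_4)/39000 + (V_3 - 9)/18 = 0
  Node 4: (V_4 - V_3)/39000 + (V_4 - 0)/36 + (V_4 - V_1)/3300 = 0
Collecting terms (coefficients in siemens):
  0.2835·V_1 - 0.1613·V_2 - 0.000303·V_4 = 1.098
  0.1891·V_2 - 0.1613·V_1 = 0
  0.05558·V_3 - 0.00002564·V_4 = 0.5
  0.02811·V_4 - 0.000303·V_1 - 0.00002564·V_3 = 0
Solving these 4 simultaneous equations (Gaussian elimination) gives:
  V_1 = 7.52 V, V_2 = 6.415 V, V_3 = 8.996 V, V_4 = 0.08929 V
The requested potential is V_2 = 6.415 V.

Final answer: V_2 = 6.415 V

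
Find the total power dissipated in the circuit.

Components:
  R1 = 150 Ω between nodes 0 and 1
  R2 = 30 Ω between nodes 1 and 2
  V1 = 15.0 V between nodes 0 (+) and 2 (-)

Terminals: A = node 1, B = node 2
Nodal analysis, taking node 2 as the 0 V reference.
Source V1 fixes V_0 = 15 V.
KCL at each unknown node (sum of currents leaving = 0; resistances in Ω):
  Node 1: (V_1 - 15)/150 + (V_1 - 0)/30 = 0
Collecting terms: 0.04 × V_1 = 0.1  =>  V_1 = 2.5 V
Power in each resistor, P = (ΔV)²/R:
  P_R1 = (15 - 2.5)²/150 = 1.042 W
  P_R2 = (2.5 - 0)²/30 = 0.2083 W
P_total = P_R1 + P_R2 = 1.25 W

Final answer: 1.25 W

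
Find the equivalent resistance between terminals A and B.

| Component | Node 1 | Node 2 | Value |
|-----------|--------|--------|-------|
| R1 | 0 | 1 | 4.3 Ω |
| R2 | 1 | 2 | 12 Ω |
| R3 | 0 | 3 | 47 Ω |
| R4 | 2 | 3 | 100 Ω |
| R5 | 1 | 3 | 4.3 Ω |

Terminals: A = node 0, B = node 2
The network is not a plain series/parallel combination. Inject a 1 A test current into terminal A (node 0) and return it from terminal B (node 2); then R_eq = V_A / (1 A).
Nodal analysis, taking node 2 as the 0 V reference.
Current source I_test pushes 1 A into node 0 and draws it out of node 2.
KCL at each unknown node (sum of currents leaving = 0; resistances in Ω):
  Node 0: (V_0 - V_1)/4.3 + (V_0 - V_3)/47 - 1 = 0
  Node 1: (V_1 - V_0)/4.3 + (V_1 - 0)/12 + (V_1 - V_3)/4.3 = 0
  Node 3: (V_3 - V_0)/47 + (V_3 - V_1)/4.3 + (V_3 - 0)/100 = 0
Collecting terms (coefficients in siemens):
  0.2538·V_0 - 0.2326·V_1 - 0.02128·V_3 = 1
  0.5484·V_1 - 0.2326·V_0 - 0.2326·V_3 = 0
  0.2638·V_3 - 0.02128·V_0 - 0.2326·V_1 = 0
Solving these 3 simultaneous equations (Gaussian elimination) gives:
  V_0 = 14.66 V, V_1 = 10.72 V, V_3 = 10.63 V
R_eq = V_0 / 1 A = 14.66 Ω

Final answer: 14.66 Ω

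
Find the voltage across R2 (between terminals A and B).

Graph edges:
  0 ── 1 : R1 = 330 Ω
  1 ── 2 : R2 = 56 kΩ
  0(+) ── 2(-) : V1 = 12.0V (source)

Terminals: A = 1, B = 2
R1 and R2 are in series across V1 (node 0 → node 1 → node 2), and the output A–B is taken across R2, so this is a voltage divider.
Series current: I = V1/(R1 + R2) = 12/(330 + 56000) = 12/56330 = 0.000213 A
V_R2 = I × R2 = V1 × R2/(R1 + R2) = 12 × 56000/56330 = 11.93 V

Final answer: 11.93 V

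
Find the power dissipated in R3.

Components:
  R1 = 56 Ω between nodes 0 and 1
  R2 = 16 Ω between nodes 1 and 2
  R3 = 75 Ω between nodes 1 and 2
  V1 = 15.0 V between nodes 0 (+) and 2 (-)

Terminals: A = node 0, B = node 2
Nodal analysis, taking node 2 as the 0 V reference.
Source V1 fixes V_0 = 15 V.
KCL at each unknown node (sum of currents leaving = 0; resistances in Ω):
  Node 1: (V_1 - 15)/56 + (V_1 - 0)/16 + (V_1 - 0)/75 = 0
Collecting terms: 0.09369 × V_1 = 0.2679  =>  V_1 = 2.859 V
I_R3 = (V_1 - V_2)/R3 = (2.859 - 0)/75 = 0.03812 A
P_R3 = I_R3² × R3 = (0.03812)² × 75 = 0.109 W

Final answer: 0.109 W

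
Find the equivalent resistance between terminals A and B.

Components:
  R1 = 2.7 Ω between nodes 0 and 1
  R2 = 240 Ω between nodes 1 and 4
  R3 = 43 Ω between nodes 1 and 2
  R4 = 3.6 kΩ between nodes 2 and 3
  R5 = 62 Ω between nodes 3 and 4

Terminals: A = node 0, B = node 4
Reduce the network between node 0 (A) and node 4 (B) by series/parallel combination:
  Rs1 = R3 + R4 (series, joined only at node 2) = 43 + 3600 = 3643 Ω
  Rs2 = R5 + Rs1 (series, joined only at node 3) = 62 + 3643 = 3705 Ω
  Rp1 = R2 ‖ Rs2 (parallel, both between nodes 1 and 4) = 1/(1/240 + 1/3705) = 225.4 Ω
  Rs3 = R1 + Rp1 (series, joined only at node 1) = 2.7 + 225.4 = 228.1 Ω
R_eq = 228.1 Ω

Final answer: 228.1 Ω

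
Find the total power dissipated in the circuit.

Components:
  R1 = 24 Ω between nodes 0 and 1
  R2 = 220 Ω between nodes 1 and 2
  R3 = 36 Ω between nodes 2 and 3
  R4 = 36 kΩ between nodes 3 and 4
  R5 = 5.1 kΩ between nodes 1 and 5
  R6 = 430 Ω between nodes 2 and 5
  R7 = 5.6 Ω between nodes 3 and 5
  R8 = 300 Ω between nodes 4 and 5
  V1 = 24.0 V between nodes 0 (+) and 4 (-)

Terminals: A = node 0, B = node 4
Nodal analysis, taking node 4 as the 0 V reference.
Source V1 fixes V_0 = 24 V.
KCL at each unknown node (sum of currents leaving = 0; resistances in Ω):
  Node 1: (V_1 - 24)/24 + (V_1 - V_2)/220 + (V_1 - V_5)/5100 = 0
  Node 2: (V_2 - V_1)/220 + (V_2 - V_3)/36 + (V_2 - V_5)/430 = 0
  Node 3: (V_3 - V_2)/36 + (V_3 - 0)/36000 + (V_3 - V_5)/5.6 = 0
  Node 5: (V_5 - V_1)/5100 + (V_5 - V_2)/430 + (V_5 - V_3)/5.6 + (V_5 - 0)/300 = 0
Collecting terms (coefficients in siemens):
  0.04641·V_1 - 0.004545·V_2 - 0.0001961·V_5 = 1
  0.03465·V_2 - 0.004545·V_1 - 0.02778·V_3 - 0.002326·V_5 = 0
  0.2064·V_3 - 0.02778·V_2 - 0.1786·V_5 = 0
  0.1844·V_5 - 0.0001961·V_1 - 0.002326·V_2 - 0.1786·V_3 = 0
Solving these 4 simultaneous equations (Gaussian elimination) gives:
  V_1 = 22.98 V, V_2 = 14.12 V, V_3 = 12.8 V, V_5 = 12.59 V
Power in each resistor, P = (ΔV)²/R:
  P_R1 = (24 - 22.98)²/24 = 0.04301 W
  P_R2 = (22.98 - 14.12)²/220 = 0.3572 W
  P_R3 = (14.12 - 12.8)²/36 = 0.0486 W
  P_R4 = (12.8 - 0)²/36000 = 0.004549 W
  P_R5 = (22.98 - 12.59)²/5100 = 0.02117 W
  P_R6 = (14.12 - 12.59)²/430 = 0.005419 W
  P_R7 = (12.8 - 12.59)²/5.6 = 0.007415 W
  P_R8 = (0 - 12.59)²/300 = 0.5286 W
P_total = P_R1 + P_R2 + P_R3 + P_R4 + P_R5 + P_R6 + P_R7 + P_R8 = 1.016 W

Final answer: 1.016 W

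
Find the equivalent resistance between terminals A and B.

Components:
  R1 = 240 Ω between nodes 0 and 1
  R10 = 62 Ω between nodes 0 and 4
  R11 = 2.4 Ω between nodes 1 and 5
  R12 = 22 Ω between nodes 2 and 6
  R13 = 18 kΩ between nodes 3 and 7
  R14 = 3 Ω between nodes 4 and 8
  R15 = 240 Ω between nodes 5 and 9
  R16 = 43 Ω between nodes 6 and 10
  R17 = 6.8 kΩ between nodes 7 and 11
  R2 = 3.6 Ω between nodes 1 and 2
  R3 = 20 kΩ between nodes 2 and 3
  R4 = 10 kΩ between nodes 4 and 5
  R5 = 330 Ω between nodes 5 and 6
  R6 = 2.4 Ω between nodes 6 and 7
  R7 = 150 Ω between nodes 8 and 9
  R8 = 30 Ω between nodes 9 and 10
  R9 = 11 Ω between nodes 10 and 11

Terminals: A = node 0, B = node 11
The network is not a plain series/parallel combination. Inject a 1 A test current into terminal A (node 0) and return it from terminal B (node 11); then R_eq = V_A / (1 A).
Nodal analysis, taking node 11 as the 0 V reference.
Current source I_test pushes 1 A into node 0 and draws it out of node 11.
KCL at each unknown node (sum of currents leaving = 0; resistances in Ω):
  Node 0: (V_0 - V_1)/240 + (V_0 - V_4)/62 - 1 = 0
  Node 1: (V_1 - V_0)/240 + (V_1 - V_2)/3.6 + (V_1 - V_5)/2.4 = 0
  Node 2: (V_2 - V_1)/3.6 + (V_2 - V_3)/20000 + (V_2 - V_6)/22 = 0
  Node 3: (V_3 - V_2)/20000 + (V_3 - V_7)/18000 = 0
  Node 4: (V_4 - V_0)/62 + (V_4 - V_5)/10000 + (V_4 - V_8)/3 = 0
  Node 5: (V_5 - V_1)/2.4 + (V_5 - V_4)/10000 + (V_5 - V_6)/330 + (V_5 - V_9)/240 = 0
  Node 6: (V_6 - V_2)/22 + (V_6 - V_5)/330 + (V_6 - V_7)/2.4 + (V_6 - V_10)/43 = 0
  Node 7: (V_7 - V_3)/18000 + (V_7 - V_6)/2.4 + (V_7 - 0)/6800 = 0
  Node 8: (V_8 - V_4)/3 + (V_8 - V_9)/150 = 0
  Node 9: (V_9 - V_5)/240 + (V_9 - V_8)/150 + (V_9 - V_10)/30 = 0
  Node 10: (V_10 - V_6)/43 + (V_10 - V_9)/30 + (V_10 - 0)/11 = 0
Collecting terms (coefficients in siemens):
  0.0203·V_0 - 0.004167·V_1 - 0.01613·V_4 = 1
  0.6986·V_1 - 0.004167·V_0 - 0.2778·V_2 - 0.4167·V_5 = 0
  0.3233·V_2 - 0.2778·V_1 - 0.00005·V_3 - 0.04545·V_6 = 0
  0.0001056·V_3 - 0.00005·V_2 - 0.00005556·V_7 = 0
  0.3496·V_4 - 0.01613·V_0 - 0.0001·V_5 - 0.3333·V_8 = 0
  0.424·V_5 - 0.4167·V_1 - 0.0001·V_4 - 0.00303·V_6 - 0.004167·V_9 = 0
  0.4884·V_6 - 0.04545·V_2 - 0.00303·V_5 - 0.4167·V_7 - 0.02326·V_10 = 0
  0.4169·V_7 - 0.00005556·V_3 - 0.4167·V_6 = 0
  0.34·V_8 - 0.3333·V_4 - 0.006667·V_9 = 0
  0.04417·V_9 - 0.004167·V_5 - 0.006667·V_8 - 0.03333·V_10 = 0
  0.1475·V_10 - 0.02326·V_6 - 0.03333·V_9 = 0
Solving these 11 simultaneous equations (Gaussian elimination) gives:
  V_0 = 146 V, V_1 = 38.46 V, V_2 = 37.08 V, V_3 = 32.61 V
  V_4 = 111.8 V, V_5 = 38.31 V, V_6 = 28.61 V, V_7 = 28.6 V
  V_8 = 110.2 V, V_9 = 28.51 V, V_10 = 10.95 V
R_eq = V_0 / 1 A = 146 Ω

Final answer: 146 Ω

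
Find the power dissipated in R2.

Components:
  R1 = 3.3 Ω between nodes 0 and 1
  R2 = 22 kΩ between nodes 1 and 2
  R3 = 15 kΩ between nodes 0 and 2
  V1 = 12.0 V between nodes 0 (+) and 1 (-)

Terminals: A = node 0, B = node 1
Nodal analysis, taking node 1 as the 0 V reference.
Source V1 fixes V_0 = 12 V.
KCL at each unknown node (sum of currents leaving = 0; resistances in Ω):
  Node 2: (V_2 - 0)/22000 + (V_2 - 12)/15000 = 0
Collecting terms: 0.0001121 × V_2 = 0.0008  =>  V_2 = 7.135 V
I_R2 = (V_1 - V_2)/R2 = (0 - 7.135)/22000 = -0.0003243 A
P_R2 = I_R2² × R2 = (-0.0003243)² × 22000 = 0.002314 W

Final answer: 0.002314 W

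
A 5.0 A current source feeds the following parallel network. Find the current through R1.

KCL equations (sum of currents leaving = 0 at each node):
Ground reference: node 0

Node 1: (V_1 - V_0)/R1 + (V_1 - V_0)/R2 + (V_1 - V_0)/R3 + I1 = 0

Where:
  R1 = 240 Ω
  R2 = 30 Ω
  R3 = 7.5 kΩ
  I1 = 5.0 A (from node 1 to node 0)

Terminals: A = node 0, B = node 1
All resistors sit directly between nodes 0 and 1, so they are in parallel and share one voltage V; the full source current 5 A splits among them.
1/R_par = 1/240 + 1/30 + 1/7500 = 0.03763 S  =>  R_par = 26.57 Ω
V = I × R_par = 5 × 26.57 = 132.9 V
I_R1 = V/R1 = 132.9/240 = 0.5536 A

Final answer: 0.5536 A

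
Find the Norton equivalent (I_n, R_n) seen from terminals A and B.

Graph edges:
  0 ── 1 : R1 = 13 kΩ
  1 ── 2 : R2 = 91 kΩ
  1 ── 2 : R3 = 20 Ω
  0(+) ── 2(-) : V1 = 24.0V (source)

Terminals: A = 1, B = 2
Find the Thévenin equivalent first; then I_n = V_th/R_th and R_n = R_th.
Step 1 — V_th is the open-circuit voltage V_A - V_B (nothing connected across the terminals).
Nodal analysis, taking node 2 as the 0 V reference.
Source V1 fixes V_0 = 24 V.
KCL at each unknown node (sum of currents leaving = 0; resistances in Ω):
  Node 1: (V_1 - 24)/13000 + (V_1 - 0)/91000 + (V_1 - 0)/20 = 0
Collecting terms: 0.05009 × V_1 = 0.001846  =>  V_1 = 0.03686 V
V_th = V_1 - V_2 = 0.03686 - 0 = 0.03686 V
Step 2 — R_th: zero the source — replace V1 by a short circuit (node 2 merges into node 0) — and find the resistance seen between A (node 1) and B (node 0).
Reduce the network between node 1 (A) and node 0 (B) by series/parallel combination:
  Rp1 = R1 ‖ R2 ‖ R3 (parallel, all between nodes 0 and 1) = 1/(1/13000 + 1/91000 + 1/20) = 19.96 Ω
R_th = 19.96 Ω
I_n = V_th/R_th = 0.03686/19.96 = 0.001846 A, and R_n = R_th = 19.96 Ω

Final answer: I_n = 0.001846 A, R_n = 19.96 Ω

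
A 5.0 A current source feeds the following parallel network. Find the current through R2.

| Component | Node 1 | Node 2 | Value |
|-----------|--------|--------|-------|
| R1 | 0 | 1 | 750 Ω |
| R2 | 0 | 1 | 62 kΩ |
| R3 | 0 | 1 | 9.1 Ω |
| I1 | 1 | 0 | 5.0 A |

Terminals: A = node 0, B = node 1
All resistors sit directly between nodes 0 and 1, so they are in parallel and share one voltage V; the full source current 5 A splits among them.
1/R_par = 1/750 + 1/62000 + 1/9.1 = 0.1112 S  =>  R_par = 8.99 Ω
V = I × R_par = 5 × 8.99 = 44.95 V
I_R2 = V/R2 = 44.95/62000 = 0.000725 A

Final answer: 0.000725 A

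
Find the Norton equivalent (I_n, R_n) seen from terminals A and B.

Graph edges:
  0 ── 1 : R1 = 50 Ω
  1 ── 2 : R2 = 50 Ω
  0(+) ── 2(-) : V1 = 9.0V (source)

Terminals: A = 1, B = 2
Find the Thévenin equivalent first; then I_n = V_th/R_th and R_n = R_th.
Step 1 — V_th is the open-circuit voltage V_A - V_B (nothing connected across the terminals).
Nodal analysis, taking node 2 as the 0 V reference.
Source V1 fixes V_0 = 9 V.
KCL at each unknown node (sum of currents leaving = 0; resistances in Ω):
  Node 1: (V_1 - 9)/50 + (V_1 - 0)/50 = 0
Collecting terms: 0.04 × V_1 = 0.18  =>  V_1 = 4.5 V
V_th = V_1 - V_2 = 4.5 - 0 = 4.5 V
Step 2 — R_th: zero the source — replace V1 by a short circuit (node 2 merges into node 0) — and find the resistance seen between A (node 1) and B (node 0).
Reduce the network between node 1 (A) and node 0 (B) by series/parallel combination:
  Rp1 = R1 ‖ R2 (parallel, both between nodes 0 and 1) = 1/(1/50 + 1/50) = 25 Ω
R_th = 25 Ω
I_n = V_th/R_th = 4.5/25 = 0.18 A, and R_n = R_th = 25 Ω

Final answer: I_n = 0.18 A, R_n = 25 Ω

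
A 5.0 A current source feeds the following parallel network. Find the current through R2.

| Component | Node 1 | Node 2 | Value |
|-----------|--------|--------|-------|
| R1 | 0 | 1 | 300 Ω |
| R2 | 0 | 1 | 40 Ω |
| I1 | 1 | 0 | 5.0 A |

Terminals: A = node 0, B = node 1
All resistors sit directly between nodes 0 and 1, so they are in parallel and share one voltage V; the full source current 5 A splits among them.
1/R_par = 1/300 + 1/40 = 0.02833 S  =>  R_par = 35.29 Ω
V = I × R_par = 5 × 35.29 = 176.5 V
I_R2 = V/R2 = 176.5/40 = 4.412 A

Final answer: 4.412 A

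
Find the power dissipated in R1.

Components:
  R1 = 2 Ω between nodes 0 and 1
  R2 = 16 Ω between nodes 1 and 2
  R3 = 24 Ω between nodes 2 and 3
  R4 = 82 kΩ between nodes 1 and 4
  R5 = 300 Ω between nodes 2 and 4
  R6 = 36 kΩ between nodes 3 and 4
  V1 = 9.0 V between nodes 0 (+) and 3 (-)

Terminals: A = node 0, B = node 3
Nodal analysis, taking node 3 as the 0 V reference.
Source V1 fixes V_0 = 9 V.
KCL at each unknown node (sum of currents leaving = 0; resistances in Ω):
  Node 1: (V_1 - 9)/2 + (V_1 - V_2)/16 + (V_1 - V_4)/82000 = 0
  Node 2: (V_2 - V_1)/16 + (V_2 - 0)/24 + (V_2 - V_4)/300 = 0
  Node 4: (V_4 - V_1)/82000 + (V_4 - V_2)/300 + (V_4 - 0)/36000 = 0
Collecting terms (coefficients in siemens):
  0.5625·V_1 - 0.0625·V_2 - 0.0000122·V_4 = 4.5
  0.1075·V_2 - 0.0625·V_1 - 0.003333·V_4 = 0
  0.003373·V_4 - 0.0000122·V_1 - 0.003333·V_2 = 0
Solving these 3 simultaneous equations (Gaussian elimination) gives:
  V_1 = 8.571 V, V_2 = 5.142 V, V_4 = 5.112 V
I_R1 = (V_0 - V_1)/R1 = (9 - 8.571)/2 = 0.2144 A
P_R1 = I_R1² × R1 = (0.2144)² × 2 = 0.09192 W

Final answer: 0.09192 W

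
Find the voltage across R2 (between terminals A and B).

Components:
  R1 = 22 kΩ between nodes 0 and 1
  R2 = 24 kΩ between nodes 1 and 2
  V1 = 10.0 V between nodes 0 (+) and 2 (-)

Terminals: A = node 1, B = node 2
R1 and R2 are in series across V1 (node 0 → node 1 → node 2), and the output A–B is taken across R2, so this is a voltage divider.
Series current: I = V1/(R1 + R2) = 10/(22000 + 24000) = 10/46000 = 0.0002174 A
V_R2 = I × R2 = V1 × R2/(R1 + R2) = 10 × 24000/46000 = 5.217 V

Final answer: 5.217 V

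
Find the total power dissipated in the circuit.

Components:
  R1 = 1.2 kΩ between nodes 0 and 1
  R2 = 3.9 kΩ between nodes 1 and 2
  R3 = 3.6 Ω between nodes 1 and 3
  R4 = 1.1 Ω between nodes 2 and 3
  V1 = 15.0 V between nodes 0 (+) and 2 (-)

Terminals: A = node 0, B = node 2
Nodal analysis, taking node 2 as the 0 V reference.
Source V1 fixes V_0 = 15 V.
KCL at each unknown node (sum of currents leaving = 0; resistances in Ω):
  Node 1: (V_1 - 15)/1200 + (V_1 - 0)/3900 + (V_1 - V_3)/3.6 = 0
  Node 3: (V_3 - V_1)/3.6 + (V_3 - 0)/1.1 = 0
Collecting terms (coefficients in siemens):
  0.2789·V_1 - 0.2778·V_3 = 0.0125
  1.187·V_3 - 0.2778·V_1 = 0
Determinant D = (0.2789)(1.187) - (-0.2778)(-0.2778) = 0.2538
V_1 = [(0.0125)(1.187) - (-0.2778)(0)]/D = 0.05845 V
V_3 = [(0.2789)(0) - (0.0125)(-0.2778)]/D = 0.01368 V
Power in each resistor, P = (ΔV)²/R:
  P_R1 = (15 - 0.05845)²/1200 = 0.186 W
  P_R2 = (0.05845 - 0)²/3900 = 0.000000876 W
  P_R3 = (0.05845 - 0.01368)²/3.6 = 0.0005568 W
  P_R4 = (0 - 0.01368)²/1.1 = 0.0001701 W
P_total = P_R1 + P_R2 + P_R3 + P_R4 = 0.1868 W

Final answer: 0.1868 W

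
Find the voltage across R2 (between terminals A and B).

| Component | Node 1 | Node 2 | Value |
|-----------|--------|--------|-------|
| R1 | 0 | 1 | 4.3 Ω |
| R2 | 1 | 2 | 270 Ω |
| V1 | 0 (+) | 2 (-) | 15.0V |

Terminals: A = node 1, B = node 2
R1 and R2 are in series across V1 (node 0 → node 1 → node 2), and the output A–B is taken across R2, so this is a voltage divider.
Series current: I = V1/(R1 + R2) = 15/(4.3 + 270) = 15/274.3 = 0.05468 A
V_R2 = I × R2 = V1 × R2/(R1 + R2) = 15 × 270/274.3 = 14.76 V

Final answer: 14.76 V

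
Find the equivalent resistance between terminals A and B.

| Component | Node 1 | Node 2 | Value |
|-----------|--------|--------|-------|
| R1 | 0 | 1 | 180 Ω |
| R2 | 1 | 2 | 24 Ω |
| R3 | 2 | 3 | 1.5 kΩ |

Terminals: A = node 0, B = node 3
Reduce the network between node 0 (A) and node 3 (B) by series/parallel combination:
  Rs1 = R1 + R2 (series, joined only at node 1) = 180 + 24 = 204 Ω
  Rs2 = R3 + Rs1 (series, joined only at node 2) = 1500 + 204 = 1704 Ω
R_eq = 1.704 kΩ

Final answer: 1.704 kΩ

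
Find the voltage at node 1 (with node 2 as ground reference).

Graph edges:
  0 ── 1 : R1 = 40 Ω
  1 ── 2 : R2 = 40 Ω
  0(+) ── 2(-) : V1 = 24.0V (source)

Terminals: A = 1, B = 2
Nodal analysis, taking node 2 as the 0 V reference.
Source V1 fixes V_0 = 24 V.
KCL at each unknown node (sum of currents leaving = 0; resistances in Ω):
  Node 1: (V_1 - 24)/40 + (V_1 - 0)/40 = 0
Collecting terms: 0.05 × V_1 = 0.6  =>  V_1 = 12 V
The requested potential is V_1 = 12 V.

Final answer: V_1 = 12 V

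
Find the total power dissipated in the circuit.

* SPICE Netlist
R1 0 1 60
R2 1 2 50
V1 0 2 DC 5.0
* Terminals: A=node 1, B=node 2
Nodal analysis, taking node 2 as the 0 V reference.
Source V1 fixes V_0 = 5 V.
KCL at each unknown node (sum of currents leaving = 0; resistances in Ω):
  Node 1: (V_1 - 5)/60 + (V_1 - 0)/50 = 0
Collecting terms: 0.03667 × V_1 = 0.08333  =>  V_1 = 2.273 V
Power in each resistor, P = (ΔV)²/R:
  P_R1 = (5 - 2.273)²/60 = 0.124 W
  P_R2 = (2.273 - 0)²/50 = 0.1033 W
P_total = P_R1 + P_R2 = 0.2273 W

Final answer: 0.2273 W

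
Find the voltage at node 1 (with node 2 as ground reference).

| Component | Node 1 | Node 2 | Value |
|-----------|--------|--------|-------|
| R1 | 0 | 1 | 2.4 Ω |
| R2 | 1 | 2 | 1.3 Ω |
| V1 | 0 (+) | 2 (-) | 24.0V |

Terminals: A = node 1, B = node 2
Nodal analysis, taking node 2 as the 0 V reference.
Source V1 fixes V_0 = 24 V.
KCL at each unknown node (sum of currents leaving = 0; resistances in Ω):
  Node 1: (V_1 - 24)/2.4 + (V_1 - 0)/1.3 = 0
Collecting terms: 1.186 × V_1 = 10  =>  V_1 = 8.432 V
The requested potential is V_1 = 8.432 V.

Final answer: V_1 = 8.432 V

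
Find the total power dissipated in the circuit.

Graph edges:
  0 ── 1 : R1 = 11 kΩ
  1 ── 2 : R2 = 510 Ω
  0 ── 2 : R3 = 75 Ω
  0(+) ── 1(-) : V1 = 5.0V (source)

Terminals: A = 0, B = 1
Nodal analysis, taking node 1 as the 0 V reference.
Source V1 fixes V_0 = 5 V.
KCL at each unknown node (sum of currents leaving = 0; resistances in Ω):
  Node 2: (V_2 - 0)/510 + (V_2 - 5)/75 = 0
Collecting terms: 0.01529 × V_2 = 0.06667  =>  V_2 = 4.359 V
Power in each resistor, P = (ΔV)²/R:
  P_R1 = (5 - 0)²/11000 = 0.002273 W
  P_R2 = (0 - 4.359)²/510 = 0.03726 W
  P_R3 = (5 - 4.359)²/75 = 0.005479 W
P_total = P_R1 + P_R2 + P_R3 = 0.04501 W

Final answer: 0.04501 W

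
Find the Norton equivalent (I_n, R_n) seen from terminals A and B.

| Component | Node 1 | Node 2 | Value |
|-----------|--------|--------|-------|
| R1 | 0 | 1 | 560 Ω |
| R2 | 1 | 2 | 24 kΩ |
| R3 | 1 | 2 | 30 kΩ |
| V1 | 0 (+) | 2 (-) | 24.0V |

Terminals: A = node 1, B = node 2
Find the Thévenin equivalent first; then I_n = V_th/R_th and R_n = R_th.
Step 1 — V_th is the open-circuit voltage V_A - V_B (nothing connected across the terminals).
Nodal analysis, taking node 2 as the 0 V reference.
Source V1 fixes V_0 = 24 V.
KCL at each unknown node (sum of currents leaving = 0; resistances in Ω):
  Node 1: (V_1 - 24)/560 + (V_1 - 0)/24000 + (V_1 - 0)/30000 = 0
Collecting terms: 0.001861 × V_1 = 0.04286  =>  V_1 = 23.03 V
V_th = V_1 - V_2 = 23.03 - 0 = 23.03 V
Step 2 — R_th: zero the source — replace V1 by a short circuit (node 2 merges into node 0) — and find the resistance seen between A (node 1) and B (node 0).
Reduce the network between node 1 (A) and node 0 (B) by series/parallel combination:
  Rp1 = R1 ‖ R2 ‖ R3 (parallel, all between nodes 0 and 1) = 1/(1/560 + 1/24000 + 1/30000) = 537.4 Ω
R_th = 537.4 Ω
I_n = V_th/R_th = 23.03/537.4 = 0.04286 A, and R_n = R_th = 537.4 Ω

Final answer: I_n = 0.04286 A, R_n = 537.4 Ω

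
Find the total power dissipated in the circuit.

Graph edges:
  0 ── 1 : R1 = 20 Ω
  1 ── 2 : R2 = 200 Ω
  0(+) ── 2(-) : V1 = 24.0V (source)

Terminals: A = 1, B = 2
Nodal analysis, taking node 2 as the 0 V reference.
Source V1 fixes V_0 = 24 V.
KCL at each unknown node (sum of currents leaving = 0; resistances in Ω):
  Node 1: (V_1 - 24)/20 + (V_1 - 0)/200 = 0
Collecting terms: 0.055 × V_1 = 1.2  =>  V_1 = 21.82 V
Power in each resistor, P = (ΔV)²/R:
  P_R1 = (24 - 21.82)²/20 = 0.238 W
  P_R2 = (21.82 - 0)²/200 = 2.38 W
P_total = P_R1 + P_R2 = 2.618 W

Final answer: 2.618 W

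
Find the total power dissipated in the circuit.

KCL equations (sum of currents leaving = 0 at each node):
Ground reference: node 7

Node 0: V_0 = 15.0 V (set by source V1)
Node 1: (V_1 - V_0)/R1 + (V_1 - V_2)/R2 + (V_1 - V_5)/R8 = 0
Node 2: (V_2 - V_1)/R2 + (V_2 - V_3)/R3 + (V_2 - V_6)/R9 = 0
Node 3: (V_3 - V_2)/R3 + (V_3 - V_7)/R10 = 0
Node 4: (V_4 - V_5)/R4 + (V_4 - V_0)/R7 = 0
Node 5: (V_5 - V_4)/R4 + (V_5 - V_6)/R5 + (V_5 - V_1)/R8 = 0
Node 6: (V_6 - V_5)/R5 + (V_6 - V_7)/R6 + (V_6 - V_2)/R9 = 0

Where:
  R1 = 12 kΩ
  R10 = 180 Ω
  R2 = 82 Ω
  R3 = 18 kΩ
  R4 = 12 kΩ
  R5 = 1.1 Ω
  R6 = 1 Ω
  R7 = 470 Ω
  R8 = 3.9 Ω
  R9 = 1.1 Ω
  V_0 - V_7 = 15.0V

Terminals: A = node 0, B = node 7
Nodal analysis, taking node 7 as the 0 V reference.
Source V1 fixes V_0 = 15 V.
KCL at each unknown node (sum of currents leaving = 0; resistances in Ω):
  Node 1: (V_1 - 15)/12000 + (V_1 - V_2)/82 + (V_1 - V_5)/3.9 = 0
  Node 2: (V_2 - V_1)/82 + (V_2 - V_3)/18000 + (V_2 - V_6)/1.1 = 0
  Node 3: (V_3 - V_2)/18000 + (V_3 - 0)/180 = 0
  Node 4: (V_4 - V_5)/12000 + (V_4 - 15)/470 = 0
  Node 5: (V_5 - V_4)/12000 + (V_5 - V_6)/1.1 + (V_5 - V_1)/3.9 = 0
  Node 6: (V_6 - V_5)/1.1 + (V_6 - 0)/1 + (V_6 - V_2)/1.1 = 0
Collecting terms (coefficients in siemens):
  0.2687·V_1 - 0.0122·V_2 - 0.2564·V_5 = 0.00125
  0.9213·V_2 - 0.0122·V_1 - 0.00005556·V_3 - 0.9091·V_6 = 0
  0.005611·V_3 - 0.00005556·V_2 = 0
  0.002211·V_4 - 0.00008333·V_5 = 0.03191
  1.166·V_5 - 0.2564·V_1 - 0.00008333·V_4 - 0.9091·V_6 = 0
  2.818·V_6 - 0.9091·V_2 - 0.9091·V_5 = 0
Solving these 6 simultaneous equations (Gaussian elimination) gives:
  V_1 = 0.009591 V, V_2 = 0.002546 V, V_3 = 0.00002521 V, V_4 = 14.43 V
  V_5 = 0.005054 V, V_6 = 0.002452 V
Power in each resistor, P = (ΔV)²/R:
  P_R1 = (15 - 0.009591)²/12000 = 0.01873 W
  P_R2 = (0.009591 - 0.002546)²/82 = 0.0000006052 W
  P_R3 = (0.002546 - 0.00002521)²/18000 = 0.000000000353 W
  P_R4 = (14.43 - 0.005054)²/12000 = 0.01735 W
  P_R5 = (0.005054 - 0.002452)²/1.1 = 0.000006157 W
  P_R6 = (0.002452 - 0)²/1 = 0.00000601 W
  P_R7 = (15 - 14.43)²/470 = 0.0006796 W
  P_R8 = (0.009591 - 0.005054)²/3.9 = 0.000005278 W
  P_R9 = (0.002546 - 0.002452)²/1.1 = 0.000000008093 W
  P_R10 = (0.00002521 - 0)²/180 = 0.00000000000353 W
P_total = P_R1 + P_R2 + P_R3 + P_R4 + P_R5 + P_R6 + P_R7 + P_R8 + P_R9 + P_R10 = 0.03678 W

Final answer: 0.03678 W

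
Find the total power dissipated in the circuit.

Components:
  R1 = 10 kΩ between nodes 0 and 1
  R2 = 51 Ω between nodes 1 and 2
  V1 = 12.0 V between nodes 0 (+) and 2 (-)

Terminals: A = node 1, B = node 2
Nodal analysis, taking node 2 as the 0 V reference.
Source V1 fixes V_0 = 12 V.
KCL at each unknown node (sum of currents leaving = 0; resistances in Ω):
  Node 1: (V_1 - 12)/10000 + (V_1 - 0)/51 = 0
Collecting terms: 0.01971 × V_1 = 0.0012  =>  V_1 = 0.06089 V
Power in each resistor, P = (ΔV)²/R:
  P_R1 = (12 - 0.06089)²/10000 = 0.01425 W
  P_R2 = (0.06089 - 0)²/51 = 0.0000727 W
P_total = P_R1 + P_R2 = 0.01433 W

Final answer: 0.01433 W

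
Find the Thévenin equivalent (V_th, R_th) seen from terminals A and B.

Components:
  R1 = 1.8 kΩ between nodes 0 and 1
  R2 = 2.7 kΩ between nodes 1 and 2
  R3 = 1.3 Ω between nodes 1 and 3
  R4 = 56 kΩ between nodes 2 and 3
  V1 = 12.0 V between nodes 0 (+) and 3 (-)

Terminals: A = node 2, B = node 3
Step 1 — V_th is the open-circuit voltage V_A - V_B (nothing connected across the terminals).
Nodal analysis, taking node 3 as the 0 V reference.
Source V1 fixes V_0 = 12 V.
KCL at each unknown node (sum of currents leaving = 0; resistances in Ω):
  Node 1: (V_1 - 12)/1800 + (V_1 - V_2)/2700 + (V_1 - 0)/1.3 = 0
  Node 2: (V_2 - V_1)/2700 + (V_2 - 0)/56000 = 0
Collecting terms (coefficients in siemens):
  0.7702·V_1 - 0.0003704·V_2 = 0.006667
  0.0003882·V_2 - 0.0003704·V_1 = 0
Determinant D = (0.7702)(0.0003882) - (-0.0003704)(-0.0003704) = 0.0002989
V_1 = [(0.006667)(0.0003882) - (-0.0003704)(0)]/D = 0.00866 V
V_2 = [(0.7702)(0) - (0.006667)(-0.0003704)]/D = 0.008262 V
V_th = V_2 - V_3 = 0.008262 - 0 = 0.008262 V
Step 2 — R_th: zero the source — replace V1 by a short circuit (node 3 merges into node 0) — and find the resistance seen between A (node 2) and B (node 0).
Reduce the network between node 2 (A) and node 0 (B) by series/parallel combination:
  Rp1 = R1 ‖ R3 (parallel, both between nodes 0 and 1) = 1/(1/1800 + 1/1.3) = 1.299 Ω
  Rs1 = R2 + Rp1 (series, joined only at node 1) = 2700 + 1.299 = 2701 Ω
  Rp2 = R4 ‖ Rs1 (parallel, both between nodes 0 and 2) = 1/(1/56000 + 1/2701) = 2577 Ω
R_th = 2.577 kΩ

Final answer: V_th = 0.008262 V, R_th = 2.577 kΩ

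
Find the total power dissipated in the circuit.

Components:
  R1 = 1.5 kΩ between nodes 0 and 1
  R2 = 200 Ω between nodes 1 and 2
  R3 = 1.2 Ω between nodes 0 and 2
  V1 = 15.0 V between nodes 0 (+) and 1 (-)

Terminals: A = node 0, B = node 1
Nodal analysis, taking node 1 as the 0 V reference.
Source V1 fixes V_0 = 15 V.
KCL at each unknown node (sum of currents leaving = 0; resistances in Ω):
  Node 2: (V_2 - 0)/200 + (V_2 - 15)/1.2 = 0
Collecting terms: 0.8383 × V_2 = 12.5  =>  V_2 = 14.91 V
Power in each resistor, P = (ΔV)²/R:
  P_R1 = (15 - 0)²/1500 = 0.15 W
  P_R2 = (0 - 14.91)²/200 = 1.112 W
  P_R3 = (15 - 14.91)²/1.2 = 0.00667 W
P_total = P_R1 + P_R2 + P_R3 = 1.268 W

Final answer: 1.268 W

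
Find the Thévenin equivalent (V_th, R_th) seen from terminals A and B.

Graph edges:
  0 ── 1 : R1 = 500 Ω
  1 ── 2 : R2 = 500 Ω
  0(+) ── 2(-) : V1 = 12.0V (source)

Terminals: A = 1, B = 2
Step 1 — V_th is the open-circuit voltage V_A - V_B (nothing connected across the terminals).
Nodal analysis, taking node 2 as the 0 V reference.
Source V1 fixes V_0 = 12 V.
KCL at each unknown node (sum of currents leaving = 0; resistances in Ω):
  Node 1: (V_1 - 12)/500 + (V_1 - 0)/500 = 0
Collecting terms: 0.004 × V_1 = 0.024  =>  V_1 = 6 V
V_th = V_1 - V_2 = 6 - 0 = 6 V
Step 2 — R_th: zero the source — replace V1 by a short circuit (node 2 merges into node 0) — and find the resistance seen between A (node 1) and B (node 0).
Reduce the network between node 1 (A) and node 0 (B) by series/parallel combination:
  Rp1 = R1 ‖ R2 (parallel, both between nodes 0 and 1) = 1/(1/500 + 1/500) = 250 Ω
R_th = 250 Ω

Final answer: V_th = 6 V, R_th = 250 Ω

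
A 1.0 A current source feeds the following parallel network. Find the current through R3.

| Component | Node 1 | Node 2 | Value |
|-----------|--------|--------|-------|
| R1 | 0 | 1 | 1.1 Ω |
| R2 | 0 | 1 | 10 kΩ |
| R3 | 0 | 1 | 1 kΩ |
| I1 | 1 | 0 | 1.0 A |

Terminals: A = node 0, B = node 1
All resistors sit directly between nodes 0 and 1, so they are in parallel and share one voltage V; the full source current 1 A splits among them.
1/R_par = 1/1.1 + 1/10000 + 1/1000 = 0.9102 S  =>  R_par = 1.099 Ω
V = I × R_par = 1 × 1.099 = 1.099 V
I_R3 = V/R3 = 1.099/1000 = 0.001099 A

Final answer: 0.001099 A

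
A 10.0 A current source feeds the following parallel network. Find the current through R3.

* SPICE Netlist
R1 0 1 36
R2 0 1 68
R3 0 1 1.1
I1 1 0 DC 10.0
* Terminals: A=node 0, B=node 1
All resistors sit directly between nodes 0 and 1, so they are in parallel and share one voltage V; the full source current 10 A splits among them.
1/R_par = 1/36 + 1/68 + 1/1.1 = 0.9516 S  =>  R_par = 1.051 Ω
V = I × R_par = 10 × 1.051 = 10.51 V
I_R3 = V/R3 = 10.51/1.1 = 9.554 A

Final answer: 9.554 A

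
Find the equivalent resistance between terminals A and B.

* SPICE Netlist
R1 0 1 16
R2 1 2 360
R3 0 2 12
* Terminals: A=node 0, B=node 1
Reduce the network between node 0 (A) and node 1 (B) by series/parallel combination:
  Rs1 = R3 + R2 (series, joined only at node 2) = 12 + 360 = 372 Ω
  Rp1 = R1 ‖ Rs1 (parallel, both between nodes 0 and 1) = 1/(1/16 + 1/372) = 15.34 Ω
R_eq = 15.34 Ω

Final answer: 15.34 Ω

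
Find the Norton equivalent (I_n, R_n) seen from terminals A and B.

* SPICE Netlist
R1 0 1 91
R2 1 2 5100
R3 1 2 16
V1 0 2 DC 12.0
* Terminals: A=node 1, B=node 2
Find the Thévenin equivalent first; then I_n = V_th/R_th and R_n = R_th.
Step 1 — V_th is the open-circuit voltage V_A - V_B (nothing connected across the terminals).
Nodal analysis, taking node 2 as the 0 V reference.
Source V1 fixes V_0 = 12 V.
KCL at each unknown node (sum of currents leaving = 0; resistances in Ω):
  Node 1: (V_1 - 12)/91 + (V_1 - 0)/5100 + (V_1 - 0)/16 = 0
Collecting terms: 0.07369 × V_1 = 0.1319  =>  V_1 = 1.79 V
V_th = V_1 - V_2 = 1.79 - 0 = 1.79 V
Step 2 — R_th: zero the source — replace V1 by a short circuit (node 2 merges into node 0) — and find the resistance seen between A (node 1) and B (node 0).
Reduce the network between node 1 (A) and node 0 (B) by series/parallel combination:
  Rp1 = R1 ‖ R2 ‖ R3 (parallel, all between nodes 0 and 1) = 1/(1/91 + 1/5100 + 1/16) = 13.57 Ω
R_th = 13.57 Ω
I_n = V_th/R_th = 1.79/13.57 = 0.1319 A, and R_n = R_th = 13.57 Ω

Final answer: I_n = 0.1319 A, R_n = 13.57 Ω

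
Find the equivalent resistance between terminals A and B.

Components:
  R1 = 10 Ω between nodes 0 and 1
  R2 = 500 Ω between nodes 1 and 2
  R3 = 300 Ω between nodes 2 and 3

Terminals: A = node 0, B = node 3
Reduce the network between node 0 (A) and node 3 (B) by series/parallel combination:
  Rs1 = R1 + R2 (series, joined only at node 1) = 10 + 500 = 510 Ω
  Rs2 = R3 + Rs1 (series, joined only at node 2) = 300 + 510 = 810 Ω
R_eq = 810 Ω

Final answer: 810 Ω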